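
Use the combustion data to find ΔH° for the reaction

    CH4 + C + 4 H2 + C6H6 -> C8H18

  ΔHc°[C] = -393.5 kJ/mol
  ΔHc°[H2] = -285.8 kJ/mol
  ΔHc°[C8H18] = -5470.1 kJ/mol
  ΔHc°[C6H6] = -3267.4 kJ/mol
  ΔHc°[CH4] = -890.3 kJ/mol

ΔH° = -224.3 kJ/mol

With combustion enthalpies, reactants minus products:
= [1·(-890.3) + 1·(-393.5) + 4·(-285.8) + 1·(-3267.4)] − [1·(-5470.1)]
= -224.3 kJ/mol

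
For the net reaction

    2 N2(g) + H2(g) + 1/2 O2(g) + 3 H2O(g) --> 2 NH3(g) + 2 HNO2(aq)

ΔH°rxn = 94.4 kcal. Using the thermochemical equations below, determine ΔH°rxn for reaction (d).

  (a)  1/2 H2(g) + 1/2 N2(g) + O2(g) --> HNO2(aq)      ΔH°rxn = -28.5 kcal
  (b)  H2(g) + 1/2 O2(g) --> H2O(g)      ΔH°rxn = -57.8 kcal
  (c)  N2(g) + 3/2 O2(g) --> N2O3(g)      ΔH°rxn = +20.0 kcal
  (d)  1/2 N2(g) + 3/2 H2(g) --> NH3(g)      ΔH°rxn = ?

ΔH°rxn = -11.0 kcal

(a) × 2: (2)·(-28.5) = -57.0 kcal
(b) reversed and × 3: (-3)·(-57.8) = +173.4 kcal
(c): not needed.
(d) × 2: contributes 2·x
+94.4 = (-57.0) + (+173.4) + 2·x
x = (+94.4 − (+116.4)) / (2) = -11.0 kcal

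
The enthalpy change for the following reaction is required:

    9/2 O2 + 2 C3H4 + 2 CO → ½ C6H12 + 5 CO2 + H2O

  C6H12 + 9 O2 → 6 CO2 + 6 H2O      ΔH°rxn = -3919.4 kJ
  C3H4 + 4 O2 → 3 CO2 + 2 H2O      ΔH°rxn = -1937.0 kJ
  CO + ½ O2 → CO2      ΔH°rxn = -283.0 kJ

equation 1 reversed and × 1/2: (-1/2)·(-3919.4) = +1959.7 kJ
equation 2 × 2: (2)·(-1937.0) = -3874.0 kJ
equation 3 × 2: (2)·(-283.0) = -566.0 kJ
Combining the equations, ΔH°rxn = (-1/2)·(-3919.4) + (2)·(-1937.0) + (2)·(-283.0) = -2480.3 kJ

ΔH°rxn = -2480.3 kJ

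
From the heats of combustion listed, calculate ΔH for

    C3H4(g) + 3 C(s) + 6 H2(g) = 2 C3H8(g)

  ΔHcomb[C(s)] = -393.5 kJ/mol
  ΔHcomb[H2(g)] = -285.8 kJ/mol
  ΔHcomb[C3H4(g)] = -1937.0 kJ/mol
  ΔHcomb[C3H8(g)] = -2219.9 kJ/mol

ΔH = -392.5 kJ/mol

Using ΔH = Σ nΔHc°(reactants) − Σ nΔHc°(products):
= [1·(-1937.0) + 3·(-393.5) + 6·(-285.8)] − [2·(-2219.9)]
= -392.5 kJ/mol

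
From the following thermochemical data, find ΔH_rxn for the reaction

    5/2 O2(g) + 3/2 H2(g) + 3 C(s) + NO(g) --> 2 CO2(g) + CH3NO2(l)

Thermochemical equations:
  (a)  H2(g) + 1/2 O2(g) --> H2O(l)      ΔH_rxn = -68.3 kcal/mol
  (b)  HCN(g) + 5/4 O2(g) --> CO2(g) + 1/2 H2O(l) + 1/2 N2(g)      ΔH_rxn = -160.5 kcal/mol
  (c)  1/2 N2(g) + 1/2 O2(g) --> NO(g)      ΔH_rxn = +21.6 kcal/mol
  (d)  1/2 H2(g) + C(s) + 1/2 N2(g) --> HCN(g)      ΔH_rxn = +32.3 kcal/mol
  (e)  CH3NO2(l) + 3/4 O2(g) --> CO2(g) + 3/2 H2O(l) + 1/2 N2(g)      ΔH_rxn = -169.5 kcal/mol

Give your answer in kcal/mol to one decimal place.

ΔH_rxn = -236.7 kcal/mol

(a): not needed.
(b) × 3: (3)·(-160.5) = -481.5 kcal/mol
(c) reversed (reverse to put NO(g) on the reactant side): -21.6 kcal/mol
(d) × 3 (×3 to match 3 C(s) in the target): (3)·(+32.3) = +96.9 kcal/mol
(e) reversed (CH3NO2(l) must end up as a product): +169.5 kcal/mol
ΔH_rxn = (-481.5) + (-21.6) + (+96.9) + (+169.5) = -236.7 kcal/mol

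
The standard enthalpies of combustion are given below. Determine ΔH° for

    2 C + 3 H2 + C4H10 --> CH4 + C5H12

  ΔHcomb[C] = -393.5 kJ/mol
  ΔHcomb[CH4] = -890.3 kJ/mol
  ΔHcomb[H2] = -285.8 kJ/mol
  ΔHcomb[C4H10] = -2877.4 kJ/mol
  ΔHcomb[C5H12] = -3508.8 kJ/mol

ΔH° = -122.7 kJ/mol

Using ΔH = Σ nΔHc°(reactants) − Σ nΔHc°(products):
= [2·(-393.5) + 3·(-285.8) + 1·(-2877.4)] − [1·(-890.3) + 1·(-3508.8)]
= -122.7 kJ/mol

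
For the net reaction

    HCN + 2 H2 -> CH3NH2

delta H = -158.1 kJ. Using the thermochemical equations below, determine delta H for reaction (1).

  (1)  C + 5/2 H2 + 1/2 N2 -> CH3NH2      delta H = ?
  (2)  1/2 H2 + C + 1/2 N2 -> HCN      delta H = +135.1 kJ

(1) as written (CH3NH2 already on the product side): contributes x
(2) reversed (HCN must end up as a reactant): -135.1 kJ
-158.1 = (-135.1) + x
x = (-158.1 − (-135.1)) / (1) = -23.0 kJ

delta H = -23.0 kJ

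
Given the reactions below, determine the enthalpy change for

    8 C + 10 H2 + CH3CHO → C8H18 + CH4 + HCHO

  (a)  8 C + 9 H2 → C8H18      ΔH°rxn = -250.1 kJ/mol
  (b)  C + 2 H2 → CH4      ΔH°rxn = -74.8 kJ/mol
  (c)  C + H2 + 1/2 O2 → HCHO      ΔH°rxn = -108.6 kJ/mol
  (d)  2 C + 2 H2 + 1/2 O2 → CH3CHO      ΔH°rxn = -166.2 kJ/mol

ΔH°rxn = -267.3 kJ/mol

(a) as written: -250.1 kJ/mol
(b) as written: -74.8 kJ/mol
(c) as written: -108.6 kJ/mol
(d) reversed: +166.2 kJ/mol
Combining the equations, ΔH°rxn = (-250.1) + (-74.8) + (-108.6) + (+166.2) = -267.3 kJ/mol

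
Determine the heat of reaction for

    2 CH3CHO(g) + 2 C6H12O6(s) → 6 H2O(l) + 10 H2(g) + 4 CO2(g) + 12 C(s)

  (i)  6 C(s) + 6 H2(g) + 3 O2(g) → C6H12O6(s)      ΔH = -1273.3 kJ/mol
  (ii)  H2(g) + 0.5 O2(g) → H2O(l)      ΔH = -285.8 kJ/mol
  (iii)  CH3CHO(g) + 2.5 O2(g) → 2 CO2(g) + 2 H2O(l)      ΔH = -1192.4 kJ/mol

(i) reversed and × 2 (reverse to put C6H12O6(s) on the reactant side; scale by 2 for the 2 C6H12O6(s)): (-2)·(-1273.3) = +2546.6 kJ/mol
(ii) × 2: (2)·(-285.8) = -571.6 kJ/mol
(iii) × 2 (scale by 2 for the 2 CH3CHO(g)): (2)·(-1192.4) = -2384.8 kJ/mol
By Hess's law, ΔH = (+2546.6) + (-571.6) + (-2384.8) = -409.8 kJ/mol

ΔH = -409.8 kJ/mol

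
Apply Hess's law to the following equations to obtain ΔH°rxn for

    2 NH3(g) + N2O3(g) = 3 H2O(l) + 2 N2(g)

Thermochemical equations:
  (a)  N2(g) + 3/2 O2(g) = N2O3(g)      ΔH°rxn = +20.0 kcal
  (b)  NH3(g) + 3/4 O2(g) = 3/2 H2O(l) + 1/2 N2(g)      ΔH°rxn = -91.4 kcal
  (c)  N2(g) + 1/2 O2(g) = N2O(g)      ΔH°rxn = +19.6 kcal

ΔH°rxn = -202.8 kcal

(a) reversed: -20.0 kcal
(b) × 2: (2)·(-91.4) = -182.8 kcal
(c): not needed.
ΔH°rxn = (-1)·(+20.0) + (2)·(-91.4) = -202.8 kcal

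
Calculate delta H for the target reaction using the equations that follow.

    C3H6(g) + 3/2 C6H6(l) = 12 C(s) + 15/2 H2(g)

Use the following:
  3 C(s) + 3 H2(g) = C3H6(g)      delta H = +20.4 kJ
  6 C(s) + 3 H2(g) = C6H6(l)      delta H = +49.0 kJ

equation 1 reversed: -20.4 kJ
equation 2 reversed and × 3/2: (-3/2)·(+49.0) = -73.5 kJ
By Hess's law, delta H = (-20.4) + (-73.5) = -93.9 kJ

delta H = -93.9 kJ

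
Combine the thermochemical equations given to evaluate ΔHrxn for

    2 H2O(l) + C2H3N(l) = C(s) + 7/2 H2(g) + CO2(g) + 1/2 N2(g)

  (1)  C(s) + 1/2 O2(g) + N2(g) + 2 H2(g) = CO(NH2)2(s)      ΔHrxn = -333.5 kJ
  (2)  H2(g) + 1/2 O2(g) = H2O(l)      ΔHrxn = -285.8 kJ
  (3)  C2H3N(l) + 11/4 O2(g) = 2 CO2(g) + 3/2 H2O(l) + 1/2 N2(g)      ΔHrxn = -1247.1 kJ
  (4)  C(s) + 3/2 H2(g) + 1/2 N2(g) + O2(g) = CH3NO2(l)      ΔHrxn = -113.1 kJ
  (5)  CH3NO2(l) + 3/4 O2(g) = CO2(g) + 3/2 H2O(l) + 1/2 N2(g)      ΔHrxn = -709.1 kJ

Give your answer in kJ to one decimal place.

ΔHrxn = 146.7 kJ

(1): not needed (CO(NH2)2(s) appears nowhere else).
(2) reversed and × 2: (-2)·(-285.8) = +571.6 kJ
(3) as written (C2H3N(l) already on the reactant side): -1247.1 kJ
(4) reversed: +113.1 kJ
(5) reversed: +709.1 kJ
Combining the equations, ΔHrxn = (-2)·(-285.8) + (1)·(-1247.1) + (-1)·(-113.1) + (-1)·(-709.1) = 146.7 kJ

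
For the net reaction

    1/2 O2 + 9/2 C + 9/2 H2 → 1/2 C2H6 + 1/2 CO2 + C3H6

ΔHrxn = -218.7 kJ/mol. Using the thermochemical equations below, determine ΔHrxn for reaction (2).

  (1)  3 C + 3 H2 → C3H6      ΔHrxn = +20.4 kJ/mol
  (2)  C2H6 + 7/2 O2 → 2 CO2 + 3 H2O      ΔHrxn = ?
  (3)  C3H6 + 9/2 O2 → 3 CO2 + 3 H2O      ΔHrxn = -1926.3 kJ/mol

(1) × 3/2: (3/2)·(+20.4) = +30.6 kJ/mol
(2) reversed and × 1/2: contributes −1/2·x
(3) × 1/2: (1/2)·(-1926.3) = -963.15 kJ/mol
-218.7 = (+30.6) + (-963.15) − 1/2·x
x = (-218.7 − (-932.55)) / (-1/2) = -1427.7 kJ/mol

ΔHrxn = -1427.7 kJ/mol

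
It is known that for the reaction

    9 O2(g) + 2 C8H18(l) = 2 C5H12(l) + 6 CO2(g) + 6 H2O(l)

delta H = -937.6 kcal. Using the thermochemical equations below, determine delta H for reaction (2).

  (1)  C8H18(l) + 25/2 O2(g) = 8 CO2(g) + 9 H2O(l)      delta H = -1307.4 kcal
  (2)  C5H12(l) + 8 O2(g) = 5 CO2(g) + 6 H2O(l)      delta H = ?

delta H = -838.6 kcal

(1) × 2: (2)·(-1307.4) = -2614.8 kcal
(2) reversed and × 2: contributes −2·x
-937.6 = (-2614.8) − 2·x
x = (-937.6 − (-2614.8)) / (-2) = -838.6 kcal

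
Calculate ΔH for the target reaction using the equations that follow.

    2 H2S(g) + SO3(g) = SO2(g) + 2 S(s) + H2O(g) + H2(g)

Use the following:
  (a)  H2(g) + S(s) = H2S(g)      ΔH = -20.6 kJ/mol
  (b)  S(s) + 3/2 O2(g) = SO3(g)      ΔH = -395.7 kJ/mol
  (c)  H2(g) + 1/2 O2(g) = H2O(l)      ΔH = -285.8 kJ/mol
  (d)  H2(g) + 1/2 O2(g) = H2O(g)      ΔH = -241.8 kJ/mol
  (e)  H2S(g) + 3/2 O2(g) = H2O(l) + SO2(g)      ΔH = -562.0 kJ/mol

ΔH = -101.7 kJ/mol

(a) reversed: +20.6 kJ/mol
(b) reversed (reverse to put SO3(g) on the reactant side): +395.7 kJ/mol
(c) reversed: +285.8 kJ/mol
(d) as written (H2O(g) already on the product side): -241.8 kJ/mol
(e) as written (SO2(g) already on the product side): -562.0 kJ/mol
Summing the manipulated equations, ΔH = (-1)·(-20.6) + (-1)·(-395.7) + (-1)·(-285.8) + (1)·(-241.8) + (1)·(-562.0) = -101.7 kJ/mol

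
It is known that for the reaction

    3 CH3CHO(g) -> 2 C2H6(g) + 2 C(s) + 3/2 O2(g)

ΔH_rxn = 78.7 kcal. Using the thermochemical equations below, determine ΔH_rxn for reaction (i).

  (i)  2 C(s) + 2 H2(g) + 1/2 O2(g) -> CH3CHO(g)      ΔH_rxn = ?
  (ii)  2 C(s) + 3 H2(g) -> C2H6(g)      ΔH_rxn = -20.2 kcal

(i) reversed and × 3 (reverse to put CH3CHO(g) on the reactant side; ×3 to match 3 CH3CHO(g) in the target): contributes −3·x
(ii) × 2 (×2 to match 2 C2H6(g) in the target): (2)·(-20.2) = -40.4 kcal
+78.7 = (-40.4) − 3·x
x = (+78.7 − (-40.4)) / (-3) = -39.7 kcal

ΔH_rxn = -39.7 kcal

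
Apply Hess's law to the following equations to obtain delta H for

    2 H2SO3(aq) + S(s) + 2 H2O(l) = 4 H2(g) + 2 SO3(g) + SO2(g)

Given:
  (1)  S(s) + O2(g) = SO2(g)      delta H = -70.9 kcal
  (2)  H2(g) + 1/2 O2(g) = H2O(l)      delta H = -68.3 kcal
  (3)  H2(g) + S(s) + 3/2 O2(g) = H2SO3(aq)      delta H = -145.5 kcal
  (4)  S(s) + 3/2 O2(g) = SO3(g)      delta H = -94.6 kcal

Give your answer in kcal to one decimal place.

delta H = 167.5 kcal

(1) as written (SO2(g) already on the product side): -70.9 kcal
(2) reversed and × 2 (H2O(l) must end up as a reactant; scale by 2 for the 2 H2O(l)): (-2)·(-68.3) = +136.6 kcal
(3) reversed and × 2 (H2SO3(aq) must end up as a reactant; ×2 to match 2 H2SO3(aq) in the target): (-2)·(-145.5) = +291.0 kcal
(4) × 2 (×2 to match 2 SO3(g) in the target): (2)·(-94.6) = -189.2 kcal
delta H = (-70.9) + (+136.6) + (+291.0) + (-189.2) = 167.5 kcal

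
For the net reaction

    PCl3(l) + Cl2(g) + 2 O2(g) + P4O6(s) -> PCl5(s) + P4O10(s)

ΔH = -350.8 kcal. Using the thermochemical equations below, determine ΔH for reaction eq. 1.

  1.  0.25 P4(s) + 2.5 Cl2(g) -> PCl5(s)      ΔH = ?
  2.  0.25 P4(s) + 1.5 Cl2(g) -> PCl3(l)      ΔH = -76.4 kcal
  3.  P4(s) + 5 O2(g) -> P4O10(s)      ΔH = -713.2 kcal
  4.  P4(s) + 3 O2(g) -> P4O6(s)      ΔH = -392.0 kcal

ΔH = -106.0 kcal

eq. 1 as written (PCl5(s) already on the product side): contributes x
eq. 2 reversed (PCl3(l) must end up as a reactant): +76.4 kcal
eq. 3 as written (P4O10(s) already on the product side): -713.2 kcal
eq. 4 reversed (P4O6(s) must end up as a reactant): +392.0 kcal
-350.8 = (+76.4) + (-713.2) + (+392.0) + x
x = (-350.8 − (-244.8)) / (1) = -106.0 kcal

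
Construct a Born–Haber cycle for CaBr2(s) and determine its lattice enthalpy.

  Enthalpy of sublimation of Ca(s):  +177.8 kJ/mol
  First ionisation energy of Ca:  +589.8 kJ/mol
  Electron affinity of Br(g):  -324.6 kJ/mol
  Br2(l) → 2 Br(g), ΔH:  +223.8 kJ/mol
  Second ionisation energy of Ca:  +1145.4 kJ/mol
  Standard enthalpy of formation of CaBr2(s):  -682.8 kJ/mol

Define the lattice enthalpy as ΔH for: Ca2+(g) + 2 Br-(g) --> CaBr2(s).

U = -2170.4 kJ/mol

ΔHf° = 1·ΔHsub + 1·(ΣIE) + 1·D(Br2) + 2·EA + U
-682.8 = 1·(+177.8) + 1·(+1735.2) + 1·(+223.8) + 2·(-324.6) + U
U = -682.8 − (+1487.6) = -2170.4 kJ/mol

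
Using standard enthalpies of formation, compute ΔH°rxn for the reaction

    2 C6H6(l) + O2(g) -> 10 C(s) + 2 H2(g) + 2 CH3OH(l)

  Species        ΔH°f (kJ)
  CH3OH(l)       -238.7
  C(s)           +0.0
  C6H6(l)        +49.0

ΔH°rxn = Σ nΔHf°(products) − Σ nΔHf°(reactants).
Products: 10·(+0.0) + 2·(+0.0) + 2·(-238.7) = -477.4
Reactants: 2·(+49.0) + 1·(+0.0) = +98.0
ΔH°rxn = (-477.4) − (+98.0) = -575.4 kJ

ΔH°rxn = -575.4 kJ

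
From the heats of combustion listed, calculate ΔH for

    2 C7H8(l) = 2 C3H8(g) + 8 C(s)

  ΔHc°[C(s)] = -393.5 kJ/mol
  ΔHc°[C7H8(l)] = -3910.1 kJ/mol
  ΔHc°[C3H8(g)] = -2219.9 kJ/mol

ΔH = -232.4 kJ/mol

Using ΔH = Σ nΔHc°(reactants) − Σ nΔHc°(products):
= [2·(-3910.1)] − [2·(-2219.9) + 8·(-393.5)]
= -232.4 kJ/mol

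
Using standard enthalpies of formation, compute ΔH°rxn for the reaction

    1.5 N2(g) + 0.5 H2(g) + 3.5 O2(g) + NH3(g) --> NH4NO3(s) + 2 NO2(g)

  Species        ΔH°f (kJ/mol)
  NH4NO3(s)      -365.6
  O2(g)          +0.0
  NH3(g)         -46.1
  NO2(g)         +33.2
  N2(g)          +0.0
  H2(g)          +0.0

ΔH°rxn = -253.1 kJ/mol

Products: 1·(-365.6) + 2·(+33.2) = -299.2
Reactants: 3/2·(+0.0) + 1/2·(+0.0) + 7/2·(+0.0) + 1·(-46.1) = -46.1
ΔH°rxn = (-299.2) − (-46.1) = -253.1 kJ/mol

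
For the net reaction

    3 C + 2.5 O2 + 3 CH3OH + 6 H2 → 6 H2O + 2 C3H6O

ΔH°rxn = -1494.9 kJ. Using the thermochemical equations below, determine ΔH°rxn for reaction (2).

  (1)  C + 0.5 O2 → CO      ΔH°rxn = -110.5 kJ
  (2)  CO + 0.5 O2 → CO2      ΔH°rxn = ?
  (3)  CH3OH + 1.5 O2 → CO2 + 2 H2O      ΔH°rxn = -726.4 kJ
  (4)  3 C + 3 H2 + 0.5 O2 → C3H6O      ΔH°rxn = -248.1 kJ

ΔH°rxn = -283.0 kJ

(1) reversed and × 3: (-3)·(-110.5) = +331.5 kJ
(2) reversed and × 3: contributes −3·x
(3) × 3: (3)·(-726.4) = -2179.2 kJ
(4) × 2: (2)·(-248.1) = -496.2 kJ
-1494.9 = (+331.5) + (-2179.2) + (-496.2) − 3·x
x = (-1494.9 − (-2343.9)) / (-3) = -283.0 kJ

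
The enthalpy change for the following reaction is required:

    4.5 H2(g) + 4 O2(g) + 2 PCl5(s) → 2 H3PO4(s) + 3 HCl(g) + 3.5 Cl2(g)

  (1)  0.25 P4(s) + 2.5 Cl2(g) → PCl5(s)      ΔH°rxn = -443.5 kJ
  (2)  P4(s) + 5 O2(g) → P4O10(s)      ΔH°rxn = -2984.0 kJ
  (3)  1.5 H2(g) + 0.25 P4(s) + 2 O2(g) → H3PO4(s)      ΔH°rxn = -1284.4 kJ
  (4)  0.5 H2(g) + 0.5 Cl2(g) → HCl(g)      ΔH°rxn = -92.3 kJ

(1) reversed and × 2: (-2)·(-443.5) = +887.0 kJ
(2): not needed.
(3) × 2: (2)·(-1284.4) = -2568.8 kJ
(4) × 3: (3)·(-92.3) = -276.9 kJ
Since enthalpy is a state function, ΔH°rxn = (-2)·(-443.5) + (2)·(-1284.4) + (3)·(-92.3) = -1958.7 kJ

ΔH°rxn = -1958.7 kJ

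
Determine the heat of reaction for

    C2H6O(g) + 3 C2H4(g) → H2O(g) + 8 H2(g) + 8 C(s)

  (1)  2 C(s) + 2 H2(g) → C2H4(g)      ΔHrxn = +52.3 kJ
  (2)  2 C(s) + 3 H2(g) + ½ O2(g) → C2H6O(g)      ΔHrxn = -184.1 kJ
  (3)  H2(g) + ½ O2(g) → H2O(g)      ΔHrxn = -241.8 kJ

(1) reversed and × 3 (reverse to put C2H4(g) on the reactant side; ×3 to match 3 C2H4(g) in the target): (-3)·(+52.3) = -156.9 kJ
(2) reversed (C2H6O(g) must end up as a reactant): +184.1 kJ
(3) as written (H2O(g) already on the product side): -241.8 kJ
Since enthalpy is a state function, ΔHrxn = (-3)·(+52.3) + (-1)·(-184.1) + (1)·(-241.8) = -214.6 kJ

ΔHrxn = -214.6 kJ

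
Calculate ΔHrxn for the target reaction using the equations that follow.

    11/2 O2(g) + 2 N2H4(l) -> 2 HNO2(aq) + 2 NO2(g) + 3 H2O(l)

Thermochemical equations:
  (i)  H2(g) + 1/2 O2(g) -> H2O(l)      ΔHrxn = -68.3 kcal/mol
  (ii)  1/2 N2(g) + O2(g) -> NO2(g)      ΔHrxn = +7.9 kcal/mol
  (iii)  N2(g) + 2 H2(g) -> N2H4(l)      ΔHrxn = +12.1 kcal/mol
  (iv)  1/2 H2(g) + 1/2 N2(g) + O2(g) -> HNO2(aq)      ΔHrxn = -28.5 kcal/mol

(i) × 3: (3)·(-68.3) = -204.9 kcal/mol
(ii) × 2: (2)·(+7.9) = +15.8 kcal/mol
(iii) reversed and × 2: (-2)·(+12.1) = -24.2 kcal/mol
(iv) × 2: (2)·(-28.5) = -57.0 kcal/mol
Summing the manipulated equations, ΔHrxn = (3)·(-68.3) + (2)·(+7.9) + (-2)·(+12.1) + (2)·(-28.5) = -270.3 kcal/mol

ΔHrxn = -270.3 kcal/mol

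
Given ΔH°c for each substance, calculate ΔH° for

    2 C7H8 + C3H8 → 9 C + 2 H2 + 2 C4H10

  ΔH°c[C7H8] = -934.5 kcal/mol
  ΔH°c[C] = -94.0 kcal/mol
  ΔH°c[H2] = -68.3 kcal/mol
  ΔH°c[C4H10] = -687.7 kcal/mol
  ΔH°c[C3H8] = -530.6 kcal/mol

With combustion enthalpies, reactants minus products:
= [2·(-934.5) + 1·(-530.6)] − [9·(-94.0) + 2·(-68.3) + 2·(-687.7)]
= -41.6 kcal/mol

ΔH° = -41.6 kcal/mol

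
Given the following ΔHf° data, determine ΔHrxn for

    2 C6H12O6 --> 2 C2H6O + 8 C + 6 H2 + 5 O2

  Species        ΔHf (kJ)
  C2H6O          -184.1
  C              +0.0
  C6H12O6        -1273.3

ΔHrxn = 2178.4 kJ

ΔH°rxn = Σ nΔHf°(products) − Σ nΔHf°(reactants).
Products: 2·(-184.1) + 8·(+0.0) + 6·(+0.0) + 5·(+0.0) = -368.2
Reactants: 2·(-1273.3) = -2546.6
ΔHrxn = (-368.2) − (-2546.6) = 2178.4 kJ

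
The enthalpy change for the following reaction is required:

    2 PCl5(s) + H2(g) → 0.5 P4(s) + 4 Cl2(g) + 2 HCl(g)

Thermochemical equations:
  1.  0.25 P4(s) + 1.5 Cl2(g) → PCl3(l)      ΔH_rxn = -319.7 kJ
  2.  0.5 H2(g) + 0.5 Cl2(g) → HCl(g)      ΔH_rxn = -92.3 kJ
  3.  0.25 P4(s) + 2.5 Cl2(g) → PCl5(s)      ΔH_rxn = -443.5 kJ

ΔH_rxn = 702.4 kJ

eq. 1: not needed (PCl3(l) appears nowhere else).
eq. 2 × 2 (×2 to match 2 HCl(g) in the target): (2)·(-92.3) = -184.6 kJ
eq. 3 reversed and × 2 (reverse to put PCl5(s) on the reactant side; ×2 to match 2 PCl5(s) in the target): (-2)·(-443.5) = +887.0 kJ
ΔH_rxn = (2)·(-92.3) + (-2)·(-443.5) = 702.4 kJ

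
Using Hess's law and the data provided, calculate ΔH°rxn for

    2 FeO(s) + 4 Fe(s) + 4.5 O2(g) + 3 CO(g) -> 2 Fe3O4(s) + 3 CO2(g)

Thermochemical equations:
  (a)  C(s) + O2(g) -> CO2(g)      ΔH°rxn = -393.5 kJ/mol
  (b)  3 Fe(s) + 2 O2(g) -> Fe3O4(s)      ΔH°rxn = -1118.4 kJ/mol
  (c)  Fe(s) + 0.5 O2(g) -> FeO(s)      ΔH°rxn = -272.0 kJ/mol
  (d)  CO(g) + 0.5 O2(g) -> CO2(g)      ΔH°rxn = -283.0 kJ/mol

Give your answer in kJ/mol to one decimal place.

ΔH°rxn = -2541.8 kJ/mol

(a): not needed (C(s) appears nowhere else).
(b) × 2 (×2 to match 2 Fe3O4(s) in the target): (2)·(-1118.4) = -2236.8 kJ/mol
(c) reversed and × 2 (FeO(s) must end up as a reactant; ×2 to match 2 FeO(s) in the target): (-2)·(-272.0) = +544.0 kJ/mol
(d) × 3 (×3 to match 3 CO(g) in the target): (3)·(-283.0) = -849.0 kJ/mol
Combining the equations, ΔH°rxn = (2)·(-1118.4) + (-2)·(-272.0) + (3)·(-283.0) = -2541.8 kJ/mol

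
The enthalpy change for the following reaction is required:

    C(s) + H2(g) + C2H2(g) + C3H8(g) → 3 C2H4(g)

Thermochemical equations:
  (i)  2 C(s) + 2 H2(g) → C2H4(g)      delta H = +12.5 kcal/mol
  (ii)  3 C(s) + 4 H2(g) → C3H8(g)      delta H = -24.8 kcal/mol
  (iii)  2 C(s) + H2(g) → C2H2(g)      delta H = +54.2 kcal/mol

delta H = 8.1 kcal/mol

(i) × 3 (×3 to match 3 C2H4(g) in the target): (3)·(+12.5) = +37.5 kcal/mol
(ii) reversed (C3H8(g) must end up as a reactant): +24.8 kcal/mol
(iii) reversed (C2H2(g) must end up as a reactant): -54.2 kcal/mol
delta H = (3)·(+12.5) + (-1)·(-24.8) + (-1)·(+54.2) = 8.1 kcal/mol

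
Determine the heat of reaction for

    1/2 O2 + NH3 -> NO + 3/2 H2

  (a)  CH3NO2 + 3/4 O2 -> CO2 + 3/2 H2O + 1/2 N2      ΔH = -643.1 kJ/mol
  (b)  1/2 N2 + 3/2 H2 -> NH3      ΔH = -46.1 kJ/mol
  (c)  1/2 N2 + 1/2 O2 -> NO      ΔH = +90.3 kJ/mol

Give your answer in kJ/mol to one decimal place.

(a): not needed (H2O appears nowhere else).
(b) reversed (NH3 must end up as a reactant): +46.1 kJ/mol
(c) as written (NO already on the product side): +90.3 kJ/mol
Combining the equations, ΔH = (-1)·(-46.1) + (1)·(+90.3) = 136.4 kJ/mol

ΔH = 136.4 kJ/mol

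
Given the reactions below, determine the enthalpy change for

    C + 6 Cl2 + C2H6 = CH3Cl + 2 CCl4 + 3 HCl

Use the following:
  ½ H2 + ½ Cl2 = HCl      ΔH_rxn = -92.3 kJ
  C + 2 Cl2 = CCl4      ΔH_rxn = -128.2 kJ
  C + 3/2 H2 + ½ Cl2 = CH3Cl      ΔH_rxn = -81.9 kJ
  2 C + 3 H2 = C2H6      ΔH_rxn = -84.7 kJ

ΔH_rxn = -530.5 kJ

equation 1 × 3: (3)·(-92.3) = -276.9 kJ
equation 2 × 2: (2)·(-128.2) = -256.4 kJ
equation 3 as written: -81.9 kJ
equation 4 reversed: +84.7 kJ
Summing the manipulated equations, ΔH_rxn = (-276.9) + (-256.4) + (-81.9) + (+84.7) = -530.5 kJ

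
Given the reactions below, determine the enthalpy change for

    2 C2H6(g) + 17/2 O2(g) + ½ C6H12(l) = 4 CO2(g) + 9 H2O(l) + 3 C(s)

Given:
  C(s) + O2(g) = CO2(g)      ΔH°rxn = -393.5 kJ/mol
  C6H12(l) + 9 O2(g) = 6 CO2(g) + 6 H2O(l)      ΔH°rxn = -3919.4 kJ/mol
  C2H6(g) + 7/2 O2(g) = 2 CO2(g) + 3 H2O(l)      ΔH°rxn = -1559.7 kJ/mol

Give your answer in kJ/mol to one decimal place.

ΔH°rxn = -3898.6 kJ/mol

equation 1 reversed and × 3 (C(s) must end up as a product; ×3 to match 3 C(s) in the target): (-3)·(-393.5) = +1180.5 kJ/mol
equation 2 × 1/2 (×1/2 to match 1/2 C6H12(l) in the target): (1/2)·(-3919.4) = -1959.7 kJ/mol
equation 3 × 2 (×2 to match 2 C2H6(g) in the target): (2)·(-1559.7) = -3119.4 kJ/mol
Combining the equations, ΔH°rxn = (-3)·(-393.5) + (1/2)·(-3919.4) + (2)·(-1559.7) = -3898.6 kJ/mol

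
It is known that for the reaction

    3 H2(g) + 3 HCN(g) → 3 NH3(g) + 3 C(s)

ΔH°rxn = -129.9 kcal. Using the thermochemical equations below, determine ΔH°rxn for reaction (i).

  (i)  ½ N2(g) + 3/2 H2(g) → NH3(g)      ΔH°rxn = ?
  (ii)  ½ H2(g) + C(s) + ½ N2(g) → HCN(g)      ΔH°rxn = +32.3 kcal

ΔH°rxn = -11.0 kcal

(i) × 3: contributes 3·x
(ii) reversed and × 3: (-3)·(+32.3) = -96.9 kcal
-129.9 = (-96.9) + 3·x
x = (-129.9 − (-96.9)) / (3) = -11.0 kcal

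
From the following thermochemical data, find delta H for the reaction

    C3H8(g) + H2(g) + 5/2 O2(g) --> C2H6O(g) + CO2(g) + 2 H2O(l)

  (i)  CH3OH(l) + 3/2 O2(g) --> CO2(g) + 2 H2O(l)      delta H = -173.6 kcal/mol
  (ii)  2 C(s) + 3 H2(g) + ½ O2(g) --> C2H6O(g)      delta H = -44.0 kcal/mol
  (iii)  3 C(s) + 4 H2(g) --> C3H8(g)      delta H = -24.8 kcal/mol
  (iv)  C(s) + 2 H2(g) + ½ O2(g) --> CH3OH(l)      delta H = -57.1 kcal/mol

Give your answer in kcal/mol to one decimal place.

(i) as written: -173.6 kcal/mol
(ii) as written: -44.0 kcal/mol
(iii) reversed: +24.8 kcal/mol
(iv) as written: -57.1 kcal/mol
delta H = (1)·(-173.6) + (1)·(-44.0) + (-1)·(-24.8) + (1)·(-57.1) = -249.9 kcal/mol

delta H = -249.9 kcal/mol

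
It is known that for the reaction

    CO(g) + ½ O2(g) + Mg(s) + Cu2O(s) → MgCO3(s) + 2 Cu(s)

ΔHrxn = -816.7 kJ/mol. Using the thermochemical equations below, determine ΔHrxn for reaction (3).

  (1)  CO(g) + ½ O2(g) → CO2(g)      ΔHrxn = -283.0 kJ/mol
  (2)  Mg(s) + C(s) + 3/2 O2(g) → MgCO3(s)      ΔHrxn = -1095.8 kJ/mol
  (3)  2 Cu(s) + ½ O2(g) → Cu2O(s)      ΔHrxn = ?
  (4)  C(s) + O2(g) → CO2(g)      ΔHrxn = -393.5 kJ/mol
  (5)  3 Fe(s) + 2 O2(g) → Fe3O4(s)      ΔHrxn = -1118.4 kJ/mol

ΔHrxn = -168.6 kJ/mol

(1) as written (CO(g) already on the reactant side): -283.0 kJ/mol
(2) as written (MgCO3(s) already on the product side): -1095.8 kJ/mol
(3) reversed (Cu2O(s) must end up as a reactant): contributes −x
(4) reversed: +393.5 kJ/mol
(5): not needed (Fe3O4(s) appears nowhere else).
-816.7 = (-283.0) + (-1095.8) + (+393.5) − x
x = (-816.7 − (-985.3)) / (-1) = -168.6 kJ/mol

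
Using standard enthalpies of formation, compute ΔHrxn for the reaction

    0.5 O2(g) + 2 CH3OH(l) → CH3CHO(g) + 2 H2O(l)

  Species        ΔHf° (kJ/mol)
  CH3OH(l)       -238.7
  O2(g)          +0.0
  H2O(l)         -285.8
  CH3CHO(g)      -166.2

ΔH°rxn = Σ nΔHf°(products) − Σ nΔHf°(reactants).
Products: 1·(-166.2) + 2·(-285.8) = -737.8
Reactants: 1/2·(+0.0) + 2·(-238.7) = -477.4
ΔHrxn = (-737.8) − (-477.4) = -260.4 kJ/mol

ΔHrxn = -260.4 kJ/mol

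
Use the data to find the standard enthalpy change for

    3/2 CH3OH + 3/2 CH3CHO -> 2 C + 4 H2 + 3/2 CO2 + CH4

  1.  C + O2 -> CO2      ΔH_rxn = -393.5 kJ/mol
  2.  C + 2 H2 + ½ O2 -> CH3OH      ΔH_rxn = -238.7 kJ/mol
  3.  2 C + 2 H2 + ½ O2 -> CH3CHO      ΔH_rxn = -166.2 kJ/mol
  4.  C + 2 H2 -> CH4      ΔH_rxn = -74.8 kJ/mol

eq. 1 × 3/2: (3/2)·(-393.5) = -590.25 kJ/mol
eq. 2 reversed and × 3/2: (-3/2)·(-238.7) = +358.05 kJ/mol
eq. 3 reversed and × 3/2: (-3/2)·(-166.2) = +249.3 kJ/mol
eq. 4 as written: -74.8 kJ/mol
Since enthalpy is a state function, ΔH_rxn = (3/2)·(-393.5) + (-3/2)·(-238.7) + (-3/2)·(-166.2) + (1)·(-74.8) = -57.7 kJ/mol

ΔH_rxn = -57.7 kJ/mol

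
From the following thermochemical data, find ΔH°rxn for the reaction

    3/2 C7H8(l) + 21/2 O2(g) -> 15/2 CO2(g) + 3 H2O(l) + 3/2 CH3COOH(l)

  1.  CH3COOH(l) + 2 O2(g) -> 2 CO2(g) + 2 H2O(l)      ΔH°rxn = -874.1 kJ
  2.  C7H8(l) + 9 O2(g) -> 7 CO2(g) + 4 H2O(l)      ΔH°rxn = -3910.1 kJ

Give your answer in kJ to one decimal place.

eq. 1 reversed and × 3/2: (-3/2)·(-874.1) = +1311.15 kJ
eq. 2 × 3/2: (3/2)·(-3910.1) = -5865.15 kJ
ΔH°rxn = (+1311.15) + (-5865.15) = -4554.0 kJ

ΔH°rxn = -4554.0 kJ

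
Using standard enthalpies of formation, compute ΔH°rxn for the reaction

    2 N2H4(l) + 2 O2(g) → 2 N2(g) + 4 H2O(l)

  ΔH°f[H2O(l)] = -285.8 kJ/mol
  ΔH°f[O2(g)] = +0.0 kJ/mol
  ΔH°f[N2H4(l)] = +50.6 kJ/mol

ΔH°rxn = Σ nΔHf°(products) − Σ nΔHf°(reactants).
Products: 2·(+0.0) + 4·(-285.8) = -1143.2
Reactants: 2·(+50.6) + 2·(+0.0) = +101.2
ΔH°rxn = (-1143.2) − (+101.2) = -1244.4 kJ/mol

ΔH°rxn = -1244.4 kJ/mol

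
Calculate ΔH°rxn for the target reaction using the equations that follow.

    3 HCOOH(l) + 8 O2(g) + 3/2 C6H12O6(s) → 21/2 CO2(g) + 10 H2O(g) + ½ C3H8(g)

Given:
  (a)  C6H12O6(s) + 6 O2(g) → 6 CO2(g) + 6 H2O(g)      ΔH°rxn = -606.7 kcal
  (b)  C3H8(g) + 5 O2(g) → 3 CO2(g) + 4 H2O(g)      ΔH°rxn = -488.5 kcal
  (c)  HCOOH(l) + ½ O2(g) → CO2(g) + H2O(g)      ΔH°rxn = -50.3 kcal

(a) × 3/2: (3/2)·(-606.7) = -910.05 kcal
(b) reversed and × 1/2: (-1/2)·(-488.5) = +244.25 kcal
(c) × 3: (3)·(-50.3) = -150.9 kcal
Combining the equations, ΔH°rxn = (-910.05) + (+244.25) + (-150.9) = -816.7 kcal

ΔH°rxn = -816.7 kcal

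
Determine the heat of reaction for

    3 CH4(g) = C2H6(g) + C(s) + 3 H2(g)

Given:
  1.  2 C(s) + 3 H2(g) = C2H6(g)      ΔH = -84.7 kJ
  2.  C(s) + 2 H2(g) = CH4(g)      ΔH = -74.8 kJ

eq. 1 as written (C2H6(g) already on the product side): -84.7 kJ
eq. 2 reversed and × 3 (CH4(g) must end up as a reactant; scale by 3 for the 3 CH4(g)): (-3)·(-74.8) = +224.4 kJ
ΔH = (-84.7) + (+224.4) = 139.7 kJ

ΔH = 139.7 kJ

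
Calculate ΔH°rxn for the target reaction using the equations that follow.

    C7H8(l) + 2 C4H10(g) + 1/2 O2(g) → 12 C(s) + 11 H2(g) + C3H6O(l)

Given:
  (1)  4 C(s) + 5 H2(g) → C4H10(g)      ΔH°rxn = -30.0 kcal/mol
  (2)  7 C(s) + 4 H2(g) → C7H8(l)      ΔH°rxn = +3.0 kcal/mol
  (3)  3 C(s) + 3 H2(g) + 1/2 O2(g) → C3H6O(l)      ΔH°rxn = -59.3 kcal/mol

(1) reversed and × 2: (-2)·(-30.0) = +60.0 kcal/mol
(2) reversed: -3.0 kcal/mol
(3) as written: -59.3 kcal/mol
Combining the equations, ΔH°rxn = (+60.0) + (-3.0) + (-59.3) = -2.3 kcal/mol

ΔH°rxn = -2.3 kcal/mol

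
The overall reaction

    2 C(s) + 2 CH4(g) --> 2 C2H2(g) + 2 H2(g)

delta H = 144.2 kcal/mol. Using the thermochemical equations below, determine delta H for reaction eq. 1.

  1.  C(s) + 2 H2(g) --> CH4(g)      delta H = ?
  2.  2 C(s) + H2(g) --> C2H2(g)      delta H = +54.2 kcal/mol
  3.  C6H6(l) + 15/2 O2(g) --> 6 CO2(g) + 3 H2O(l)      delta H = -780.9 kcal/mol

delta H = -17.9 kcal/mol

eq. 1 reversed and × 2 (reverse to put CH4(g) on the reactant side; ×2 to match 2 CH4(g) in the target): contributes −2·x
eq. 2 × 2 (scale by 2 for the 2 C2H2(g)): (2)·(+54.2) = +108.4 kcal/mol
eq. 3: not needed (CO2(g) appears nowhere else).
+144.2 = (+108.4) − 2·x
x = (+144.2 − (+108.4)) / (-2) = -17.9 kcal/mol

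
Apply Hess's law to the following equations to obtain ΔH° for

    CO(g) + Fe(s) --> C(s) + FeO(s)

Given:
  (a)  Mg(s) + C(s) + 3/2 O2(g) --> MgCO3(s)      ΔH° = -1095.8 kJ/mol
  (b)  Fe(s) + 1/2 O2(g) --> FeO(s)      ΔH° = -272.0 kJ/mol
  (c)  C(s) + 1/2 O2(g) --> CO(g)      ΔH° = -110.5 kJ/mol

ΔH° = -161.5 kJ/mol

(a): not needed (MgCO3(s) appears nowhere else).
(b) as written (FeO(s) already on the product side): -272.0 kJ/mol
(c) reversed (CO(g) must end up as a reactant): +110.5 kJ/mol
ΔH° = (1)·(-272.0) + (-1)·(-110.5) = -161.5 kJ/mol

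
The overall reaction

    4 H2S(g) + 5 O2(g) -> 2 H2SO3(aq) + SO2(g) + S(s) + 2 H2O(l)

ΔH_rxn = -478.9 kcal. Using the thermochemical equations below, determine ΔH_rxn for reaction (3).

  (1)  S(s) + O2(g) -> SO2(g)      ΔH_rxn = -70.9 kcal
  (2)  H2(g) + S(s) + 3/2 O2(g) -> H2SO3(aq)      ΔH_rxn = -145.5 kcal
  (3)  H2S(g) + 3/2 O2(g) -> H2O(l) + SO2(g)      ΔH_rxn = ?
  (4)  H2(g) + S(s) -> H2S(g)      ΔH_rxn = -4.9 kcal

(1) reversed: +70.9 kcal
(2) × 2: (2)·(-145.5) = -291.0 kcal
(3) × 2: contributes 2·x
(4) reversed and × 2: (-2)·(-4.9) = +9.8 kcal
-478.9 = (+70.9) + (-291.0) + (+9.8) + 2·x
x = (-478.9 − (-210.3)) / (2) = -134.3 kcal

ΔH_rxn = -134.3 kcal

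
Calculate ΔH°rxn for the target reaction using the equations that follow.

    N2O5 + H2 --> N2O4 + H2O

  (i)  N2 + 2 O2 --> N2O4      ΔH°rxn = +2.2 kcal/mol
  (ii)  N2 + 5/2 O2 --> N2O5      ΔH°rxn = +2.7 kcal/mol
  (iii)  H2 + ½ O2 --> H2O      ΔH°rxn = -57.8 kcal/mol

(i) as written: +2.2 kcal/mol
(ii) reversed: -2.7 kcal/mol
(iii) as written: -57.8 kcal/mol
Summing the manipulated equations, ΔH°rxn = (1)·(+2.2) + (-1)·(+2.7) + (1)·(-57.8) = -58.3 kcal/mol

ΔH°rxn = -58.3 kcal/mol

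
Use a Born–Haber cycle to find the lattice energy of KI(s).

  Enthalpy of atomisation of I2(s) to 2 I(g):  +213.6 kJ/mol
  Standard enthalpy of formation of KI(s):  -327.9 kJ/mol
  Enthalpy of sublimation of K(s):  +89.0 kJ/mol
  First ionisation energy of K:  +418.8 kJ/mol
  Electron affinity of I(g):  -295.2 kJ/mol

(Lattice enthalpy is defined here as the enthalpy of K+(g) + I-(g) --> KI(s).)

ΔHf° = 1·ΔHsub + 1·(ΣIE) + 1/2·D(I2) + 1·EA + U
-327.9 = 1·(+89.0) + 1·(+418.8) + 1/2·(+213.6) + 1·(-295.2) + U
U = -327.9 − (+319.4) = -647.3 kJ/mol

U = -647.3 kJ/mol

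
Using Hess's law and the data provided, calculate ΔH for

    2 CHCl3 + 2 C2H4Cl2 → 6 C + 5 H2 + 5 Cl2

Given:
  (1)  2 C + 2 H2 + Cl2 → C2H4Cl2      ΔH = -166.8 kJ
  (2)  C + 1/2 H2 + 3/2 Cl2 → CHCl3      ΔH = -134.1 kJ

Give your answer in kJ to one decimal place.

(1) reversed and × 2 (reverse to put C2H4Cl2 on the reactant side; ×2 to match 2 C2H4Cl2 in the target): (-2)·(-166.8) = +333.6 kJ
(2) reversed and × 2 (reverse to put CHCl3 on the reactant side; scale by 2 for the 2 CHCl3): (-2)·(-134.1) = +268.2 kJ
ΔH = (+333.6) + (+268.2) = 601.8 kJ

ΔH = 601.8 kJ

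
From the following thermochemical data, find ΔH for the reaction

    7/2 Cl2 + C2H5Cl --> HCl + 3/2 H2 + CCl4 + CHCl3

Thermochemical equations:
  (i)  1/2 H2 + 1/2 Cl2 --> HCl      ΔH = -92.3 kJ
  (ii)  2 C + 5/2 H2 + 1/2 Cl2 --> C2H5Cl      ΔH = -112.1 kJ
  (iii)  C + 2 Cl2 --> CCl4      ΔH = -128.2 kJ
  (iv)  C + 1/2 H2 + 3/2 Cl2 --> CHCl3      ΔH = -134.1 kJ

(i) as written: -92.3 kJ
(ii) reversed: +112.1 kJ
(iii) as written: -128.2 kJ
(iv) as written: -134.1 kJ
Summing the manipulated equations, ΔH = (-92.3) + (+112.1) + (-128.2) + (-134.1) = -242.5 kJ

ΔH = -242.5 kJ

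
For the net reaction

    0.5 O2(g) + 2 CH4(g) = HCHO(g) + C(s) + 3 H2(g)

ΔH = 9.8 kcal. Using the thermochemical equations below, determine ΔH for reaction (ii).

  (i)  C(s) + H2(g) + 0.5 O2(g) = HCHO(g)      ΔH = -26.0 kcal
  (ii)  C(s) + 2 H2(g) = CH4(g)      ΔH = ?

(i) as written (HCHO(g) already on the product side): -26.0 kcal
(ii) reversed and × 2 (CH4(g) must end up as a reactant; scale by 2 for the 2 CH4(g)): contributes −2·x
+9.8 = (-26.0) − 2·x
x = (+9.8 − (-26.0)) / (-2) = -17.9 kcal

ΔH = -17.9 kcal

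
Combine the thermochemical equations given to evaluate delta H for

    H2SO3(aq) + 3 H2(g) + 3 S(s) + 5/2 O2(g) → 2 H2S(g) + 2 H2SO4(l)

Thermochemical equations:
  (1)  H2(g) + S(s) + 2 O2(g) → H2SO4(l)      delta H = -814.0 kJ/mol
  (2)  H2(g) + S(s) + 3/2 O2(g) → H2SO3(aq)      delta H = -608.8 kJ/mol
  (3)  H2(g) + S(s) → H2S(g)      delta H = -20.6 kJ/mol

(1) × 2 (scale by 2 for the 2 H2SO4(l)): (2)·(-814.0) = -1628.0 kJ/mol
(2) reversed (reverse to put H2SO3(aq) on the reactant side): +608.8 kJ/mol
(3) × 2 (scale by 2 for the 2 H2S(g)): (2)·(-20.6) = -41.2 kJ/mol
delta H = (-1628.0) + (+608.8) + (-41.2) = -1060.4 kJ/mol

delta H = -1060.4 kJ/mol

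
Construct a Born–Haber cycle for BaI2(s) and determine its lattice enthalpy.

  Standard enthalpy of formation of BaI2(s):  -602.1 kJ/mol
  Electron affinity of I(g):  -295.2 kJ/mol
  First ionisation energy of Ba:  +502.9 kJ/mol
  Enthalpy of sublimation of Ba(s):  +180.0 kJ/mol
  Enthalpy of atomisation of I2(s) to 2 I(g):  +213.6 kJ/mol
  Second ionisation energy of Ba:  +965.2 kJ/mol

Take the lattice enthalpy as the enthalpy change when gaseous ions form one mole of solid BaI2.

ΔHf° = 1·ΔHsub + 1·(ΣIE) + 1·D(I2) + 2·EA + U
-602.1 = 1·(+180.0) + 1·(+1468.1) + 1·(+213.6) + 2·(-295.2) + U
U = -602.1 − (+1271.3) = -1873.4 kJ/mol

U = -1873.4 kJ/mol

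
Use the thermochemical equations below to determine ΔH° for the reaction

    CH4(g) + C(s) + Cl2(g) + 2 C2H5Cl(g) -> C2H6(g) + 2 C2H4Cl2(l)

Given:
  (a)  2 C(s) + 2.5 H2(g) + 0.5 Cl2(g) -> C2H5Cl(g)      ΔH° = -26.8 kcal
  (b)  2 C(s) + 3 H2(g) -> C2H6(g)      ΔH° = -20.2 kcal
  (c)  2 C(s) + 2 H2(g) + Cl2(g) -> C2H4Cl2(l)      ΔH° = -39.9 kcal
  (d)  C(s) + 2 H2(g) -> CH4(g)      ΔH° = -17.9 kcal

ΔH° = -28.5 kcal

(a) reversed and × 2: (-2)·(-26.8) = +53.6 kcal
(b) as written: -20.2 kcal
(c) × 2: (2)·(-39.9) = -79.8 kcal
(d) reversed: +17.9 kcal
Summing the manipulated equations, ΔH° = (-2)·(-26.8) + (1)·(-20.2) + (2)·(-39.9) + (-1)·(-17.9) = -28.5 kcal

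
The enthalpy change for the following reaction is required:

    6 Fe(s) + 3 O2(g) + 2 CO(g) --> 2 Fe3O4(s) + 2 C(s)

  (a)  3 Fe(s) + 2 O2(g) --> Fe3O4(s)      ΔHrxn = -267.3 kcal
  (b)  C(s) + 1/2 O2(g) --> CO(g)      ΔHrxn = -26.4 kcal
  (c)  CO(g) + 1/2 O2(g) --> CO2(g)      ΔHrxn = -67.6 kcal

(a) × 2: (2)·(-267.3) = -534.6 kcal
(b) reversed and × 2: (-2)·(-26.4) = +52.8 kcal
(c): not needed.
Summing the manipulated equations, ΔHrxn = (2)·(-267.3) + (-2)·(-26.4) = -481.8 kcal

ΔHrxn = -481.8 kcal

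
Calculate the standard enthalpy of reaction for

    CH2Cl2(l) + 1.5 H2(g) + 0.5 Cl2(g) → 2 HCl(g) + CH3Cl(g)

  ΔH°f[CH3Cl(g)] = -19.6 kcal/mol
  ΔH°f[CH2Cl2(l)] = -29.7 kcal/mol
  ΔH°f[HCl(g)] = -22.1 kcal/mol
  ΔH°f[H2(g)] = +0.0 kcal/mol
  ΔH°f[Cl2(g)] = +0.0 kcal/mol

Products: 2·(-22.1) + 1·(-19.6) = -63.8
Reactants: 1·(-29.7) + 3/2·(+0.0) + 1/2·(+0.0) = -29.7
ΔHrxn = (-63.8) − (-29.7) = -34.1 kcal/mol

ΔHrxn = -34.1 kcal/mol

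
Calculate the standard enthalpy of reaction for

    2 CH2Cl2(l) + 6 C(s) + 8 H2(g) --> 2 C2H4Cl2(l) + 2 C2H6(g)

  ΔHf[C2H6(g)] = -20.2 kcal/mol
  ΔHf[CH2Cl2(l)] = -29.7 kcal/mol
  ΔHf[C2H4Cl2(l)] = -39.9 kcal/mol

ΔHrxn = -60.8 kcal/mol

Products: 2·(-39.9) + 2·(-20.2) = -120.2
Reactants: 2·(-29.7) + 6·(+0.0) + 8·(+0.0) = -59.4
ΔHrxn = (-120.2) − (-59.4) = -60.8 kcal/mol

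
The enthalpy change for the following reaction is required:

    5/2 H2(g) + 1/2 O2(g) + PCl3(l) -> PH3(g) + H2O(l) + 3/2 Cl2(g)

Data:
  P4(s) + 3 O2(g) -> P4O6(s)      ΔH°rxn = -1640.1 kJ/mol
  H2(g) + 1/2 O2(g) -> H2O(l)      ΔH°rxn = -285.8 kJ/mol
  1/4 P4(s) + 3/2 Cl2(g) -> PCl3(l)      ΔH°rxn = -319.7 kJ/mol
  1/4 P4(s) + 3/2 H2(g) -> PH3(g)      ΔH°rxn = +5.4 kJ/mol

ΔH°rxn = 39.3 kJ/mol

equation 1: not needed.
equation 2 as written: -285.8 kJ/mol
equation 3 reversed: +319.7 kJ/mol
equation 4 as written: +5.4 kJ/mol
By Hess's law, ΔH°rxn = (1)·(-285.8) + (-1)·(-319.7) + (1)·(+5.4) = 39.3 kJ/mol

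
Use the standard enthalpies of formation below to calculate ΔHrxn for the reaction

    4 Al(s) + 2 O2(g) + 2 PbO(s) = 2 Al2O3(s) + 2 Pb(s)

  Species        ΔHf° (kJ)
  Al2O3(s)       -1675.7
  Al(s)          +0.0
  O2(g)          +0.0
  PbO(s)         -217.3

ΔH°rxn = Σ nΔHf°(products) − Σ nΔHf°(reactants).
Products: 2·(-1675.7) + 2·(+0.0) = -3351.4
Reactants: 4·(+0.0) + 2·(+0.0) + 2·(-217.3) = -434.6
ΔHrxn = (-3351.4) − (-434.6) = -2916.8 kJ

ΔHrxn = -2916.8 kJ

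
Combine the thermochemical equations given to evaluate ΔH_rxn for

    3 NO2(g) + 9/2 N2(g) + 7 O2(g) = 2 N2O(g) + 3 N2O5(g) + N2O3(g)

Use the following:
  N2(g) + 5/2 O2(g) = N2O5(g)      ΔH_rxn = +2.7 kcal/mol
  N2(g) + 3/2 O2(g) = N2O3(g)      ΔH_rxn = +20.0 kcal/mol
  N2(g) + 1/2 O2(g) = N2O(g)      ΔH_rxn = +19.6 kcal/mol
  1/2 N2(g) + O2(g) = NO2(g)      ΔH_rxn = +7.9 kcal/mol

ΔH_rxn = 43.6 kcal/mol

equation 1 × 3: (3)·(+2.7) = +8.1 kcal/mol
equation 2 as written: +20.0 kcal/mol
equation 3 × 2: (2)·(+19.6) = +39.2 kcal/mol
equation 4 reversed and × 3: (-3)·(+7.9) = -23.7 kcal/mol
Since enthalpy is a state function, ΔH_rxn = (3)·(+2.7) + (1)·(+20.0) + (2)·(+19.6) + (-3)·(+7.9) = 43.6 kcal/mol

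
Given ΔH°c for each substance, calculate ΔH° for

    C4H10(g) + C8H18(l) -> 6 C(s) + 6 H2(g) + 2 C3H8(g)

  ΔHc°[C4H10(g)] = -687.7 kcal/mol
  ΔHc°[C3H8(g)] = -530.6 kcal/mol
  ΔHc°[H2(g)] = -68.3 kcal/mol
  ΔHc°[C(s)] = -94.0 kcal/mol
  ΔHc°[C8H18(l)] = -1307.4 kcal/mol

ΔH° = 39.9 kcal/mol

With combustion enthalpies, reactants minus products:
= [1·(-687.7) + 1·(-1307.4)] − [6·(-94.0) + 6·(-68.3) + 2·(-530.6)]
= 39.9 kcal/mol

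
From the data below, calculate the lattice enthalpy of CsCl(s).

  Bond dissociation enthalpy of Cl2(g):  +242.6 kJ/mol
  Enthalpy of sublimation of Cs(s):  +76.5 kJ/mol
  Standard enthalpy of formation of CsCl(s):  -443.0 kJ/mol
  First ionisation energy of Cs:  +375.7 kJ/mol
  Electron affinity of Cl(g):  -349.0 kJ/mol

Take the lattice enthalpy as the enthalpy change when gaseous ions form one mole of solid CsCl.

U = -667.5 kJ/mol

ΔHf° = 1·ΔHsub + 1·(ΣIE) + 1/2·D(Cl2) + 1·EA + U
-443.0 = 1·(+76.5) + 1·(+375.7) + 1/2·(+242.6) + 1·(-349.0) + U
U = -443.0 − (+224.5) = -667.5 kJ/mol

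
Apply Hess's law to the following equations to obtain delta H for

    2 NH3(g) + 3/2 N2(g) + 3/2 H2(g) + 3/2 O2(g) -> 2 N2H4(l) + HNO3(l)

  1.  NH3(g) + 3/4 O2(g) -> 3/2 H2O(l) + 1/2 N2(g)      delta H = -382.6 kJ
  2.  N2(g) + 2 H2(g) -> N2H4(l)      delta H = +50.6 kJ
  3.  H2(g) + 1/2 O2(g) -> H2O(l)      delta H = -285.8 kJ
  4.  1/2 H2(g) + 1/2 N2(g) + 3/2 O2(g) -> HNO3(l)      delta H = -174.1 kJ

eq. 1 × 2: (2)·(-382.6) = -765.2 kJ
eq. 2 × 2: (2)·(+50.6) = +101.2 kJ
eq. 3 reversed and × 3: (-3)·(-285.8) = +857.4 kJ
eq. 4 as written: -174.1 kJ
Combining the equations, delta H = (-765.2) + (+101.2) + (+857.4) + (-174.1) = 19.3 kJ

delta H = 19.3 kJ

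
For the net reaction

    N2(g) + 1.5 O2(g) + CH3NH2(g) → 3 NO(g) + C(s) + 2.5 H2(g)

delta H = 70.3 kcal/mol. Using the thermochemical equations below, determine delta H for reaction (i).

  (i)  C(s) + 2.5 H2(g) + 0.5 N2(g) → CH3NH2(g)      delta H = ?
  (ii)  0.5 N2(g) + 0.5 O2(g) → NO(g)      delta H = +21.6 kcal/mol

delta H = -5.5 kcal/mol

(i) reversed: contributes −x
(ii) × 3: (3)·(+21.6) = +64.8 kcal/mol
+70.3 = (+64.8) − x
x = (+70.3 − (+64.8)) / (-1) = -5.5 kcal/mol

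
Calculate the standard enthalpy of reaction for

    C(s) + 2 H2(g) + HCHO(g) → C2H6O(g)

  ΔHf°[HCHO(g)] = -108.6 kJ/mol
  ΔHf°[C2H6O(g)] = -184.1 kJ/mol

Products: 1·(-184.1) = -184.1
Reactants: 1·(+0.0) + 2·(+0.0) + 1·(-108.6) = -108.6
ΔH°rxn = (-184.1) − (-108.6) = -75.5 kJ/mol

ΔH°rxn = -75.5 kJ/mol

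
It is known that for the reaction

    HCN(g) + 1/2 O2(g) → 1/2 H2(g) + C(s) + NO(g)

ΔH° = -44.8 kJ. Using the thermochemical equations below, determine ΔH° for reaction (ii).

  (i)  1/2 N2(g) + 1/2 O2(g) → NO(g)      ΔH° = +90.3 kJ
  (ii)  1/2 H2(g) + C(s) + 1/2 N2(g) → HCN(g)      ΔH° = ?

(i) as written: +90.3 kJ
(ii) reversed: contributes −x
-44.8 = (+90.3) − x
x = (-44.8 − (+90.3)) / (-1) = 135.1 kJ

ΔH° = 135.1 kJ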